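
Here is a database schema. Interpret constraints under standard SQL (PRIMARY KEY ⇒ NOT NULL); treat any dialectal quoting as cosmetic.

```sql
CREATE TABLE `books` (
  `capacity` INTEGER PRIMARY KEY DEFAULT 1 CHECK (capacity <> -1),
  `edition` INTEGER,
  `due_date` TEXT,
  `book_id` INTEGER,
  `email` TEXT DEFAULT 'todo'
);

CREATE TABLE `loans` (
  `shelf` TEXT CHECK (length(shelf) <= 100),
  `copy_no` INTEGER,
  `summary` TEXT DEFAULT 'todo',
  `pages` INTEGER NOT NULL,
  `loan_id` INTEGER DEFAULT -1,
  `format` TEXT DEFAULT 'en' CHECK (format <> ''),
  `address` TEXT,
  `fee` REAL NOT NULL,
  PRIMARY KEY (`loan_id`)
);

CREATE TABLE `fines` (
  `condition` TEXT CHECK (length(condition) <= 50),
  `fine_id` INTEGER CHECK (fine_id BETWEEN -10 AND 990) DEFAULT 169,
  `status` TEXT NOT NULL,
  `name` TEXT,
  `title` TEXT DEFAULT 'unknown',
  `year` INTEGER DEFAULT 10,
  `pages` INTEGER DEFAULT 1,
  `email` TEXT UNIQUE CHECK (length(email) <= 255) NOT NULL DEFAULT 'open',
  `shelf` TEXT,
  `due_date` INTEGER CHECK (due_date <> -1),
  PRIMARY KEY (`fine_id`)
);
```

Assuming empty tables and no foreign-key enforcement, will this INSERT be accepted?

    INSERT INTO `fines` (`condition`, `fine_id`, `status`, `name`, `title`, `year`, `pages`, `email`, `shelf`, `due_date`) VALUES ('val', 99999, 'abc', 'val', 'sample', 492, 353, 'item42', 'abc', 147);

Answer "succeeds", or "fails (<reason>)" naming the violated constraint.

fails (CHECK on fine_id)

The value 99999 for fine_id violates CHECK (fine_id BETWEEN -10 AND 990).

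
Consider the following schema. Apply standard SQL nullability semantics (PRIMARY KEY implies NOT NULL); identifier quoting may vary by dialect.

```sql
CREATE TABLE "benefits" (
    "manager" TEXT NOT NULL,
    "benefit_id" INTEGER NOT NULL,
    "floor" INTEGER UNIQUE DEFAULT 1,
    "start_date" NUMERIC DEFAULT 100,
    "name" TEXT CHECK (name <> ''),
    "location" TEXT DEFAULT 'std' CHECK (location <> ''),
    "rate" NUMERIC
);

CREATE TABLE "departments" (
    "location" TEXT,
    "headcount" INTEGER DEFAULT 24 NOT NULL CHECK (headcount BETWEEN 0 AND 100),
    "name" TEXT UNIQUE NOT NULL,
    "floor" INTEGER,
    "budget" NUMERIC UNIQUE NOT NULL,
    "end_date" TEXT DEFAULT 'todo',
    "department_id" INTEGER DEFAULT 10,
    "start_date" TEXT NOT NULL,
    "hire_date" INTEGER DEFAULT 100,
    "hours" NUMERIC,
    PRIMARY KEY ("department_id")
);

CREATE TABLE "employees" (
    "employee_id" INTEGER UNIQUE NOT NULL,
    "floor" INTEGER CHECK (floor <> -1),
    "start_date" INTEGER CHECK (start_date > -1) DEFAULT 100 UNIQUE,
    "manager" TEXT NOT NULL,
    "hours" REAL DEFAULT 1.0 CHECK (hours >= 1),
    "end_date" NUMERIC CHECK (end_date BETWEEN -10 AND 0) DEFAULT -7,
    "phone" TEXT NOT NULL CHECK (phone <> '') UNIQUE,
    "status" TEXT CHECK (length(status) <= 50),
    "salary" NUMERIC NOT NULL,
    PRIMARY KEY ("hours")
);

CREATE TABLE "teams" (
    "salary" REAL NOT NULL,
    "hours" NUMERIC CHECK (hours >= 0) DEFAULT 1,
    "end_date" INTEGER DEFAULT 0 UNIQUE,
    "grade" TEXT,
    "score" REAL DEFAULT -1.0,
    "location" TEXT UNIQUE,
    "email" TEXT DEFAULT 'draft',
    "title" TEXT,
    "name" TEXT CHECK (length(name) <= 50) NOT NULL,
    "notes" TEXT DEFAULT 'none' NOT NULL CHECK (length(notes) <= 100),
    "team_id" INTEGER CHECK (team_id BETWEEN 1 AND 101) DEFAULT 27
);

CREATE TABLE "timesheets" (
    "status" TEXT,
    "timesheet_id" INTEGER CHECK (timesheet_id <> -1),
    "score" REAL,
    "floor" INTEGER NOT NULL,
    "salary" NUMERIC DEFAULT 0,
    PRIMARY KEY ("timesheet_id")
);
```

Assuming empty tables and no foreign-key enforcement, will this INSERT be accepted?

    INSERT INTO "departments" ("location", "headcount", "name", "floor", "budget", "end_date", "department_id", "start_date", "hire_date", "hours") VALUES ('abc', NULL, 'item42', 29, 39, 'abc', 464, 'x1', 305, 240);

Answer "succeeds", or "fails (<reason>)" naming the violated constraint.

fails (NOT NULL on headcount)

headcount is explicitly set to NULL, but headcount is declared NOT NULL.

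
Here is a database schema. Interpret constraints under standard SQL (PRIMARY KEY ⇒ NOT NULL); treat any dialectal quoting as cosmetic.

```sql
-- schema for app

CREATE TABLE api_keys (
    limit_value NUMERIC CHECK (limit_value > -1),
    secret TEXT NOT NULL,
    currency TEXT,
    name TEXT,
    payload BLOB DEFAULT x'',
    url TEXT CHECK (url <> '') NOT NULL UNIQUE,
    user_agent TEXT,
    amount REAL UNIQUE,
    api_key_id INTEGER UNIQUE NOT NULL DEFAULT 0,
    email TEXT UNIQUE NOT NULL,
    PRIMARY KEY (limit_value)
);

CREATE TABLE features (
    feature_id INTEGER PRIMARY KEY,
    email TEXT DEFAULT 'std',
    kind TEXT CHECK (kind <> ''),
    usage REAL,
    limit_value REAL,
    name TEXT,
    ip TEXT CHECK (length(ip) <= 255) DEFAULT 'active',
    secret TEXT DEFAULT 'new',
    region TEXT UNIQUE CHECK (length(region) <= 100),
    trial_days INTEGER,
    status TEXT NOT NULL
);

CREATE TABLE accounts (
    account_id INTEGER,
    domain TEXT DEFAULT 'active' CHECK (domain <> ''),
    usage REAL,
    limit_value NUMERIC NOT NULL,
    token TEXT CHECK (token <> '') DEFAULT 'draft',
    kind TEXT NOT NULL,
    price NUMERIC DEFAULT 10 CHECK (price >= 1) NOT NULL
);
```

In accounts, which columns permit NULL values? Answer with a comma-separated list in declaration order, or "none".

- account_id: no NOT NULL constraint applies → nullable.
- domain: CHECK does not forbid NULL (a CHECK constraint passes when its expression is NULL) → nullable.
- usage: no NOT NULL constraint applies → nullable.
- limit_value: declared NOT NULL → not nullable.
- token: CHECK does not forbid NULL (a CHECK constraint passes when its expression is NULL) → nullable.
- kind: declared NOT NULL → not nullable.
- price: declared NOT NULL → not nullable.

account_id, domain, usage, token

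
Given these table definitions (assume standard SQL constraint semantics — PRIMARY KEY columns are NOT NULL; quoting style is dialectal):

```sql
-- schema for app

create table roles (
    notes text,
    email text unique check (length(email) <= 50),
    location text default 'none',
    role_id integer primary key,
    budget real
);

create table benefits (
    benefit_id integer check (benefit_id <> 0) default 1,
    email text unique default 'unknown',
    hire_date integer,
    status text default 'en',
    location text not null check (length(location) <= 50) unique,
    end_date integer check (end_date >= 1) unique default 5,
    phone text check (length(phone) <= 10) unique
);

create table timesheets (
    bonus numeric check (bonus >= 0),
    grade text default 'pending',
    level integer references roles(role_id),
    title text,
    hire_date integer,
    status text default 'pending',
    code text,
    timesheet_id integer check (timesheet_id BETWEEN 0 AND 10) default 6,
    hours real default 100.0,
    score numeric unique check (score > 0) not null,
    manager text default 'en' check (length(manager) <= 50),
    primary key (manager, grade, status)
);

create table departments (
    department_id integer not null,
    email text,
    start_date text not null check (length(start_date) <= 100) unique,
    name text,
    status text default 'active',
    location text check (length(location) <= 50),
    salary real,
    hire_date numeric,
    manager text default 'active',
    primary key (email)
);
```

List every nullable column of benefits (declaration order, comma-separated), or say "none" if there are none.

- benefit_id: CHECK does not forbid NULL (a CHECK constraint passes when its expression is NULL) → nullable.
- email: UNIQUE does not imply NOT NULL → nullable.
- hire_date: no NOT NULL constraint applies → nullable.
- status: DEFAULT only fills an omitted column; an explicit NULL is still allowed → nullable.
- location: declared NOT NULL → not nullable.
- end_date: CHECK does not forbid NULL (a CHECK constraint passes when its expression is NULL) → nullable.
- phone: CHECK does not forbid NULL (a CHECK constraint passes when its expression is NULL) → nullable.

benefit_id, email, hire_date, status, end_date, phone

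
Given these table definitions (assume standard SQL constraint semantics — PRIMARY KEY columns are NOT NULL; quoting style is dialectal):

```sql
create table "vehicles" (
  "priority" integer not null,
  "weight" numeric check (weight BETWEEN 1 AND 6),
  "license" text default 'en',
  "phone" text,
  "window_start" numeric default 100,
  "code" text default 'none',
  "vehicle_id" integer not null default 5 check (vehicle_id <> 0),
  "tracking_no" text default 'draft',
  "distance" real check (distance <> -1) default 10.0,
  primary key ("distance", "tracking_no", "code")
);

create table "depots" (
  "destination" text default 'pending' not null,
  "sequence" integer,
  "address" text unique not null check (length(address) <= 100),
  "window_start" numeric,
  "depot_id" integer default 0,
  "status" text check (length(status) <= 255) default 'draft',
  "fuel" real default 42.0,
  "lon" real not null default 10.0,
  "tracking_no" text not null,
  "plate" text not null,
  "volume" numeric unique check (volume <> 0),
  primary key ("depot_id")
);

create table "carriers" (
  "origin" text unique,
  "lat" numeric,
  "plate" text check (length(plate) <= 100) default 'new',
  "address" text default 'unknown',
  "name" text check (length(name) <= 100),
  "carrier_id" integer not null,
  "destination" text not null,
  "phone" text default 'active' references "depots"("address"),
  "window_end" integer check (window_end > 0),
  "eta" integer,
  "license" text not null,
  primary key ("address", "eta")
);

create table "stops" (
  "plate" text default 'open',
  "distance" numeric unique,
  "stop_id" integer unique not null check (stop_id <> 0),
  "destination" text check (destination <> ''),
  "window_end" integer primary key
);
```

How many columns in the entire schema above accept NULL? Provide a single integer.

18

vehicles: 4 nullable (weight, license, phone, window_start — PK (distance, tracking_no, code) and explicit NOT NULL columns excluded).
depots: 5 nullable (sequence, window_start, status, fuel, volume — PK (depot_id) and explicit NOT NULL columns excluded).
carriers: 6 nullable (origin, lat, plate, name, phone, window_end — PK (address, eta) and explicit NOT NULL columns excluded).
stops: 3 nullable (plate, distance, destination — PK (window_end) and explicit NOT NULL columns excluded).
Total: 4 + 5 + 6 + 3 = 18.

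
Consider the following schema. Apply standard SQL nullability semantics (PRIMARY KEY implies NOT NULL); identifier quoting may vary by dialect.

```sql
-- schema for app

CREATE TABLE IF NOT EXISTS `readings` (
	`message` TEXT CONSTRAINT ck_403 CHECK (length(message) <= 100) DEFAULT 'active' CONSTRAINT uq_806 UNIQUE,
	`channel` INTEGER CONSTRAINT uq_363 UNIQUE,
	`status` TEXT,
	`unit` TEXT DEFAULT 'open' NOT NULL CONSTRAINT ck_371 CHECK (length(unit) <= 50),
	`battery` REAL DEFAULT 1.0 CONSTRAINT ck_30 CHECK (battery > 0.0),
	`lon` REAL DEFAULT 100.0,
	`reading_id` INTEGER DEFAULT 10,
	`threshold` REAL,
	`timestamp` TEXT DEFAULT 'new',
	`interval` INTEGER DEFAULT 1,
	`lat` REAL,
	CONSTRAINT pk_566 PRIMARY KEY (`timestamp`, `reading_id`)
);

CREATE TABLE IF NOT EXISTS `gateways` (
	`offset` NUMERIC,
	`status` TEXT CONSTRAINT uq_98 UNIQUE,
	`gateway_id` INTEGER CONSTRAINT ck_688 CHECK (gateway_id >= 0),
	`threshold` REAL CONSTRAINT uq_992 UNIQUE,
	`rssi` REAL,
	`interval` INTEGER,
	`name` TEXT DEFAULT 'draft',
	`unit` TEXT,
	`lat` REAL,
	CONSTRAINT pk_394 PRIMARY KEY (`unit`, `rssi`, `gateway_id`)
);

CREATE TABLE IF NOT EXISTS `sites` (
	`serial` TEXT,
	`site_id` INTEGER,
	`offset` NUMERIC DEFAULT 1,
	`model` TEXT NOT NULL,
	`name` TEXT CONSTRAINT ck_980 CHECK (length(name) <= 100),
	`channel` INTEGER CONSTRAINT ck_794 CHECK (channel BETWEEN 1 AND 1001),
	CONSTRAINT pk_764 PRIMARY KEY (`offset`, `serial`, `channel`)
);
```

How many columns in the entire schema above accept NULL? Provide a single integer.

16

readings: 8 nullable (message, channel, status, battery, lon, threshold, interval, lat — PK (timestamp, reading_id) and explicit NOT NULL columns excluded).
gateways: 6 nullable (offset, status, threshold, interval, name, lat — PK (unit, rssi, gateway_id) and explicit NOT NULL columns excluded).
sites: 2 nullable (site_id, name — PK (offset, serial, channel) and explicit NOT NULL columns excluded).
Total: 8 + 6 + 2 = 16.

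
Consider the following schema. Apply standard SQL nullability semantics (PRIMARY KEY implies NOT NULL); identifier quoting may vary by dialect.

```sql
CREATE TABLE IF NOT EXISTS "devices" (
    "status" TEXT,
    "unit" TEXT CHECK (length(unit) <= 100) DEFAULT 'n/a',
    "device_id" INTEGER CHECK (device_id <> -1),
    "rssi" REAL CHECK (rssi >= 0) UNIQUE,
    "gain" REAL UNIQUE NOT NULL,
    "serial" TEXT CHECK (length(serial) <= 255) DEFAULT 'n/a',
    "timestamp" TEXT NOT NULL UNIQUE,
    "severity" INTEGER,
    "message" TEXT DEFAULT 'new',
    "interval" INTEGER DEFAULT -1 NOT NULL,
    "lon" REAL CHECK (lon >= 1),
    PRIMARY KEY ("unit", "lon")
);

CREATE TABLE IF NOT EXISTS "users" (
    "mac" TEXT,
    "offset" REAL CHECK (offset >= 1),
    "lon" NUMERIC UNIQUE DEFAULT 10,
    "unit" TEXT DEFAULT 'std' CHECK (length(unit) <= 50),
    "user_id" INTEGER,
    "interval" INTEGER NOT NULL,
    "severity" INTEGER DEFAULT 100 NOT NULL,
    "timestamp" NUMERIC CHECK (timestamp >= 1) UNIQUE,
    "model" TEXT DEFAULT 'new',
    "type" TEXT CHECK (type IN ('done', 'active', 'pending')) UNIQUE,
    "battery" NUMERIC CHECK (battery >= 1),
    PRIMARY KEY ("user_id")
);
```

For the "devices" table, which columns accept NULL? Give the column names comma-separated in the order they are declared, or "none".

- status: no NOT NULL constraint applies → nullable.
- unit: part of the PRIMARY KEY, which implies NOT NULL → not nullable.
- device_id: CHECK does not forbid NULL (a CHECK constraint passes when its expression is NULL) → nullable.
- rssi: CHECK does not forbid NULL (a CHECK constraint passes when its expression is NULL) → nullable.
- gain: declared NOT NULL → not nullable.
- serial: CHECK does not forbid NULL (a CHECK constraint passes when its expression is NULL) → nullable.
- timestamp: declared NOT NULL → not nullable.
- severity: no NOT NULL constraint applies → nullable.
- message: DEFAULT only fills an omitted column; an explicit NULL is still allowed → nullable.
- interval: declared NOT NULL → not nullable.
- lon: part of the PRIMARY KEY, which implies NOT NULL → not nullable.

status, device_id, rssi, serial, severity, message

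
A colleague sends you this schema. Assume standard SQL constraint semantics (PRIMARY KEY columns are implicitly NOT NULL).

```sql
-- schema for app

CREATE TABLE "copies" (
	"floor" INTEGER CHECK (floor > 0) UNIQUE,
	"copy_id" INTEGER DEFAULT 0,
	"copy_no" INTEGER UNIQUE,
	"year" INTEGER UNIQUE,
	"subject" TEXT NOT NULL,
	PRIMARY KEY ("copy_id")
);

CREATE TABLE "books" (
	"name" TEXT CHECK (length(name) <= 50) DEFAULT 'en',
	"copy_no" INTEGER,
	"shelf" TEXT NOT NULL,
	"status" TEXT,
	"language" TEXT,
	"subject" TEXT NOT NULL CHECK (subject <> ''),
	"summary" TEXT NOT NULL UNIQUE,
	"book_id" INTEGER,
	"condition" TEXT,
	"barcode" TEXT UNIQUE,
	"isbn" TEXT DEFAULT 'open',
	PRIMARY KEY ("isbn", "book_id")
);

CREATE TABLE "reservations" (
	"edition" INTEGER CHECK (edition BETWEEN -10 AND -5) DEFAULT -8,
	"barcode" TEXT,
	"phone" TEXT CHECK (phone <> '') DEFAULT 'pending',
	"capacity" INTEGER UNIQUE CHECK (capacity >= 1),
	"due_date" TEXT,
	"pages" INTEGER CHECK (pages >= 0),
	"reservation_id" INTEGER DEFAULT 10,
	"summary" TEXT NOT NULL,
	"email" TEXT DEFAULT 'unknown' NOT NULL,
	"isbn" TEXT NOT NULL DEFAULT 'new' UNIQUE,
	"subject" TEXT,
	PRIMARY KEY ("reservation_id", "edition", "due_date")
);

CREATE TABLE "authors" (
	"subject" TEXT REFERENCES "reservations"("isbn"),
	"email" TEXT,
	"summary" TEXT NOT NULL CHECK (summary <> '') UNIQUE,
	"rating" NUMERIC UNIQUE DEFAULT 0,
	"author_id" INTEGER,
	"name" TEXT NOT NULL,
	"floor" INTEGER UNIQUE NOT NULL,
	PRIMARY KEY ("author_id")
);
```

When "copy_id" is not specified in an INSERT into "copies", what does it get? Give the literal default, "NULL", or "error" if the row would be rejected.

copy_id has an explicit DEFAULT 0.
When the column is omitted from an INSERT, that default is used.

0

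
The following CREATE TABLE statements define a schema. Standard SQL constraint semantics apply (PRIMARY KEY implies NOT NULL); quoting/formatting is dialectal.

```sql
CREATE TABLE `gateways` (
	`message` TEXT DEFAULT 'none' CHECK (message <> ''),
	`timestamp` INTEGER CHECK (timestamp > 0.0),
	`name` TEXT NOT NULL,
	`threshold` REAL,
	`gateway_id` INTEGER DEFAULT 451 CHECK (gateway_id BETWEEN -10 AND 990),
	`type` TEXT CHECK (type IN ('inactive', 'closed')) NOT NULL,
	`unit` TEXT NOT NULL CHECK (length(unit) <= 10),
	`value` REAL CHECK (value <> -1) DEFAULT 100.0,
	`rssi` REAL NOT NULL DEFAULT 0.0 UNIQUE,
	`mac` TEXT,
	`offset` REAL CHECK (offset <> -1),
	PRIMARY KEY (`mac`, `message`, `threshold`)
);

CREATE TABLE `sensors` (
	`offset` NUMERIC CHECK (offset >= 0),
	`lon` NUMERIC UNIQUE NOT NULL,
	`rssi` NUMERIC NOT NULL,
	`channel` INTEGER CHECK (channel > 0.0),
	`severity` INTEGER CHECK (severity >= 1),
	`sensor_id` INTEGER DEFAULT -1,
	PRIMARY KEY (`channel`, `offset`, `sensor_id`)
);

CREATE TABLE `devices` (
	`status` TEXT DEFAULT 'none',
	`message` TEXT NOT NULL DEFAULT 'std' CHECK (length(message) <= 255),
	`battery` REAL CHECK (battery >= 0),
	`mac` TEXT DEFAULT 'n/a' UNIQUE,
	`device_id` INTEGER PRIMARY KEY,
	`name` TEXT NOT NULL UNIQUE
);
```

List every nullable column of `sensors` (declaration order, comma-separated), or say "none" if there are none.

- offset: part of the PRIMARY KEY, which implies NOT NULL → not nullable.
- lon: declared NOT NULL → not nullable.
- rssi: declared NOT NULL → not nullable.
- channel: part of the PRIMARY KEY, which implies NOT NULL → not nullable.
- severity: CHECK does not forbid NULL (a CHECK constraint passes when its expression is NULL) → nullable.
- sensor_id: part of the PRIMARY KEY, which implies NOT NULL → not nullable.

severity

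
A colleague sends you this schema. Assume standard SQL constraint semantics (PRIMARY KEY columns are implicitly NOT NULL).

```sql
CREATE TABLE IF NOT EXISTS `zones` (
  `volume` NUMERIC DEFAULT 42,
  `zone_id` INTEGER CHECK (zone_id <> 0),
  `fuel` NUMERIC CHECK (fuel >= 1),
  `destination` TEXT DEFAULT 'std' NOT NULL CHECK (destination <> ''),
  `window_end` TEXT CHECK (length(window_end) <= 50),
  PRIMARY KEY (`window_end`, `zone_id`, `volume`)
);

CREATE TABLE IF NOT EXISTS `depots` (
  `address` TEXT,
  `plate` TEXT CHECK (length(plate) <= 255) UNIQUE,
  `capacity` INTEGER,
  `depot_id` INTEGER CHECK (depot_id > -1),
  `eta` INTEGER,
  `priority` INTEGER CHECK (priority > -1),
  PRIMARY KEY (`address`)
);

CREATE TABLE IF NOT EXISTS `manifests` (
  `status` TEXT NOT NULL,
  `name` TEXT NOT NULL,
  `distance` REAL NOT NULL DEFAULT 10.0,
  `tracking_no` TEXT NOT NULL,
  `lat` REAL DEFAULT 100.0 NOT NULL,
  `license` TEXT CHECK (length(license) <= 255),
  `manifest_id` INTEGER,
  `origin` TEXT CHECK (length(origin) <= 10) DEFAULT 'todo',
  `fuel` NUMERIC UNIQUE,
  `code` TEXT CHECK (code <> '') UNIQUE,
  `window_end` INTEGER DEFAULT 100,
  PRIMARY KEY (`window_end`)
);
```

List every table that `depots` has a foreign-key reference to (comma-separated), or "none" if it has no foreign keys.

none

No column in depots has a REFERENCES clause.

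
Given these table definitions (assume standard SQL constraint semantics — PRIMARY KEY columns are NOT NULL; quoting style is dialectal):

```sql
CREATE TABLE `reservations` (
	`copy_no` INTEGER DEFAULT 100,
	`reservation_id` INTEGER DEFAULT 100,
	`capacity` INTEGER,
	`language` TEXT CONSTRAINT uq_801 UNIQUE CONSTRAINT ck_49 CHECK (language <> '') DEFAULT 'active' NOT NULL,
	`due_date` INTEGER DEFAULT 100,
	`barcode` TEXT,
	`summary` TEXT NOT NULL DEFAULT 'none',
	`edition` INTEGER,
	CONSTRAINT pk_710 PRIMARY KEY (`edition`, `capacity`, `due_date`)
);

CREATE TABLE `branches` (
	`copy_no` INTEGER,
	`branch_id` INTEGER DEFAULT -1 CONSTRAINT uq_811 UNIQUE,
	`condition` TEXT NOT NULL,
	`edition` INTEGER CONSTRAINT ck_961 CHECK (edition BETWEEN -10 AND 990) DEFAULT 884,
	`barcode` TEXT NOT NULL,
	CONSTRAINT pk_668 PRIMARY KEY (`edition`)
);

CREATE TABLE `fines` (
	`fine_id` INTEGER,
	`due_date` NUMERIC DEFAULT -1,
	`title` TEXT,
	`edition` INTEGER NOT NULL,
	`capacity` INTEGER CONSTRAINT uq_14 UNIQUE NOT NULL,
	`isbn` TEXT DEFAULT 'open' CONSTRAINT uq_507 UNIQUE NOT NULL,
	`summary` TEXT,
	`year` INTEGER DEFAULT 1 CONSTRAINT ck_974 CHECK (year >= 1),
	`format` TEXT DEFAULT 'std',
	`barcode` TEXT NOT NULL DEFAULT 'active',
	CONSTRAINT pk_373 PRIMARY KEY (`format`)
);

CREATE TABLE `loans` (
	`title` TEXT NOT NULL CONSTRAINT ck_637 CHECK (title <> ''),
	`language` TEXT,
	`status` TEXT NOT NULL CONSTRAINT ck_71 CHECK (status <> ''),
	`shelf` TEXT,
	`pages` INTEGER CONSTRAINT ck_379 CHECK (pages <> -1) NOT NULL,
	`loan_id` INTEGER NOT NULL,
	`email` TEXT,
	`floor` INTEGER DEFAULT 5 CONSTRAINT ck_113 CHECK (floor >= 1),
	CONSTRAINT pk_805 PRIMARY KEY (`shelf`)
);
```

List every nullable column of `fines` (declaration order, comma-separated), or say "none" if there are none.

fine_id, due_date, title, summary, year

- fine_id: no NOT NULL constraint applies → nullable.
- due_date: DEFAULT only fills an omitted column; an explicit NULL is still allowed → nullable.
- title: no NOT NULL constraint applies → nullable.
- edition: declared NOT NULL → not nullable.
- capacity: declared NOT NULL → not nullable.
- isbn: declared NOT NULL → not nullable.
- summary: no NOT NULL constraint applies → nullable.
- year: CHECK does not forbid NULL (a CHECK constraint passes when its expression is NULL) → nullable.
- format: part of the PRIMARY KEY, which implies NOT NULL → not nullable.
- barcode: declared NOT NULL → not nullable.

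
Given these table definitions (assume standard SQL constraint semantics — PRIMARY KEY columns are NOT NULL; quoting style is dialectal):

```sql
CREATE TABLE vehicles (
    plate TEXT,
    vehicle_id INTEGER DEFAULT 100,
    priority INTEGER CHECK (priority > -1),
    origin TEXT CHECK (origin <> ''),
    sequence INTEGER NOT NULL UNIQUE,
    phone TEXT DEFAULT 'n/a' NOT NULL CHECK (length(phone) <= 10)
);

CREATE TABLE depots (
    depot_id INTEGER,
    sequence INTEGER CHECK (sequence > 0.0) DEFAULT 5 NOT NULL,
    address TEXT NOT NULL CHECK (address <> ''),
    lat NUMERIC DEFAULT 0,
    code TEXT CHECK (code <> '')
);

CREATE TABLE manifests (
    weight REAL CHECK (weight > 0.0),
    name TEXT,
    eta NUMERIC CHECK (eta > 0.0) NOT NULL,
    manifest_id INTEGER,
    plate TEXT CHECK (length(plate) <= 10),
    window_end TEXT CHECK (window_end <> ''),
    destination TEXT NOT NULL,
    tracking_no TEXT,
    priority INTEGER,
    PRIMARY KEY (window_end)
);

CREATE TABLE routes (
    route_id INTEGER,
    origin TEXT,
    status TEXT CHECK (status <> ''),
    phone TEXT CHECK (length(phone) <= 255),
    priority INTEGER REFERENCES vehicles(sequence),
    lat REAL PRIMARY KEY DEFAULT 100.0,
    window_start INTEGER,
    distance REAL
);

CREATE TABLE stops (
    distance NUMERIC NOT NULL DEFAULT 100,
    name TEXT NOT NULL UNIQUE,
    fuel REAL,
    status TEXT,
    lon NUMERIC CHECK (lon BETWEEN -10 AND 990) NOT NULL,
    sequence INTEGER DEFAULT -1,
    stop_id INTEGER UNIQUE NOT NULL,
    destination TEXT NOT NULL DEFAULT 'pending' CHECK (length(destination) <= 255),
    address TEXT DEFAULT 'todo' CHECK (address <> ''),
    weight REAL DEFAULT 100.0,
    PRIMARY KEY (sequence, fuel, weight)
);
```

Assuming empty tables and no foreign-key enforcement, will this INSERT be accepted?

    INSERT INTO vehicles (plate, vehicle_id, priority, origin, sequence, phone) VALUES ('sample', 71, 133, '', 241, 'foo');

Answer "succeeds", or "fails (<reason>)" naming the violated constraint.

The value '' for origin violates CHECK (origin <> '').

fails (CHECK on origin)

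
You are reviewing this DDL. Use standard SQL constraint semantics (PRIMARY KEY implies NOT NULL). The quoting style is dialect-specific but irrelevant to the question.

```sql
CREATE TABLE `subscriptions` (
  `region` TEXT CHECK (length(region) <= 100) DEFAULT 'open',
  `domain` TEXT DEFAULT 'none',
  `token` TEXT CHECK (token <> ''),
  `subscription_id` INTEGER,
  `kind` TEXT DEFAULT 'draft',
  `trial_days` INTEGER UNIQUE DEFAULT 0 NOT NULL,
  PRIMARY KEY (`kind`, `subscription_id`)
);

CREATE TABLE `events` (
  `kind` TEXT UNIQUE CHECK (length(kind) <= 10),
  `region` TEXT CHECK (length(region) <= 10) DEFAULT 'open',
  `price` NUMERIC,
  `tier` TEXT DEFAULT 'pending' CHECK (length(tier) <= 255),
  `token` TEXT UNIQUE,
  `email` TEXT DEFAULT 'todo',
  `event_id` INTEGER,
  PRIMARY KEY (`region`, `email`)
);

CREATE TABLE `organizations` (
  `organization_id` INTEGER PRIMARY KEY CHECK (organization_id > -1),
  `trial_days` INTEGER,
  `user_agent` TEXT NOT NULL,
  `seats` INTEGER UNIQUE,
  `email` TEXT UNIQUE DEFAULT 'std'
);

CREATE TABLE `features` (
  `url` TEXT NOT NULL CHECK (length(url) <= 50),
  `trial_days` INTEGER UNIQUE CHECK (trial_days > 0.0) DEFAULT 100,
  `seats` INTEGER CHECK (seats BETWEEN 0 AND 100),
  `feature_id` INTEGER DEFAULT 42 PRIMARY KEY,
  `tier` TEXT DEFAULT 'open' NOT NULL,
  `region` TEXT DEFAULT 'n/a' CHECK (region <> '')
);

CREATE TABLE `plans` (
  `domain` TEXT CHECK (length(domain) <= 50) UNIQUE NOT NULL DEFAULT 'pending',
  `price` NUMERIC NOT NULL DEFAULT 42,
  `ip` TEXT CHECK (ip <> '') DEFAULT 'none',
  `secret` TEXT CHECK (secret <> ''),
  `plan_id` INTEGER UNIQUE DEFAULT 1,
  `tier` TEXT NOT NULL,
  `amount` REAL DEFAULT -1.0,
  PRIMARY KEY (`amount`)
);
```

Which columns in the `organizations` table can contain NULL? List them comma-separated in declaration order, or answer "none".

- organization_id: part of the PRIMARY KEY, which implies NOT NULL → not nullable.
- trial_days: no NOT NULL constraint applies → nullable.
- user_agent: declared NOT NULL → not nullable.
- seats: UNIQUE does not imply NOT NULL → nullable.
- email: UNIQUE does not imply NOT NULL → nullable.

trial_days, seats, email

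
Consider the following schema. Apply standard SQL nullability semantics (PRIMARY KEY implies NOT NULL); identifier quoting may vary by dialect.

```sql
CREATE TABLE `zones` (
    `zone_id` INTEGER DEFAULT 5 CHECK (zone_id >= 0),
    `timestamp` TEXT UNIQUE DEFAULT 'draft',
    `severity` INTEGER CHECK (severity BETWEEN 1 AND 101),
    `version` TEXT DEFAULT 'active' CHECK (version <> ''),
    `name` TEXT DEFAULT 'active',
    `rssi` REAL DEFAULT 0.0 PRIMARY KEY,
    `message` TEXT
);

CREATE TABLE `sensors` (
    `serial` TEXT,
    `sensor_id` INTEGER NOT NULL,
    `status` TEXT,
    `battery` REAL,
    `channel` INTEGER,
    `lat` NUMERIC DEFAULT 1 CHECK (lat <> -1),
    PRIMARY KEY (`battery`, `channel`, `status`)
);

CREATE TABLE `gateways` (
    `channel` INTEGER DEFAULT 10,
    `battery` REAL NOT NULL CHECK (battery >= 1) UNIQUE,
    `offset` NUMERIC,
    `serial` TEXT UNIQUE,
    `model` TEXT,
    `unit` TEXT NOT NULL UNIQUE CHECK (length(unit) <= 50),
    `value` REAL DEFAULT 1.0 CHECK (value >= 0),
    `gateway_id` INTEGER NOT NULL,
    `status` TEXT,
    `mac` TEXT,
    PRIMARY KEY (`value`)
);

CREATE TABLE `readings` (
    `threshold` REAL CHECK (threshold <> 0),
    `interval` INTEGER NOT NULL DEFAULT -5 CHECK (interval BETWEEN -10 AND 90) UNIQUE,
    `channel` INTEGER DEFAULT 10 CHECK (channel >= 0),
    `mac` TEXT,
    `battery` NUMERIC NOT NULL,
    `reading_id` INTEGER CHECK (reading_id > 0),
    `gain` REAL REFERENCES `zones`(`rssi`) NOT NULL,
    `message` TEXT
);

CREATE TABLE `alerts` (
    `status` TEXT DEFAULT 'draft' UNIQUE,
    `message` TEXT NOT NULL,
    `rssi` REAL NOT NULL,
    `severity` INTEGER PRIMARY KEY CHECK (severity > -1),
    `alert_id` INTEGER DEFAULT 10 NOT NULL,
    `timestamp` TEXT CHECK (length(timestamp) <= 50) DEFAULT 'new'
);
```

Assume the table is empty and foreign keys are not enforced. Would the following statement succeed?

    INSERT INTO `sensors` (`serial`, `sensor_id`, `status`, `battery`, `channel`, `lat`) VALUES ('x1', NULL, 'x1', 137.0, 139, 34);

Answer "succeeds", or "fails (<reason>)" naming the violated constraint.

sensor_id is explicitly set to NULL, but sensor_id is declared NOT NULL.

fails (NOT NULL on sensor_id)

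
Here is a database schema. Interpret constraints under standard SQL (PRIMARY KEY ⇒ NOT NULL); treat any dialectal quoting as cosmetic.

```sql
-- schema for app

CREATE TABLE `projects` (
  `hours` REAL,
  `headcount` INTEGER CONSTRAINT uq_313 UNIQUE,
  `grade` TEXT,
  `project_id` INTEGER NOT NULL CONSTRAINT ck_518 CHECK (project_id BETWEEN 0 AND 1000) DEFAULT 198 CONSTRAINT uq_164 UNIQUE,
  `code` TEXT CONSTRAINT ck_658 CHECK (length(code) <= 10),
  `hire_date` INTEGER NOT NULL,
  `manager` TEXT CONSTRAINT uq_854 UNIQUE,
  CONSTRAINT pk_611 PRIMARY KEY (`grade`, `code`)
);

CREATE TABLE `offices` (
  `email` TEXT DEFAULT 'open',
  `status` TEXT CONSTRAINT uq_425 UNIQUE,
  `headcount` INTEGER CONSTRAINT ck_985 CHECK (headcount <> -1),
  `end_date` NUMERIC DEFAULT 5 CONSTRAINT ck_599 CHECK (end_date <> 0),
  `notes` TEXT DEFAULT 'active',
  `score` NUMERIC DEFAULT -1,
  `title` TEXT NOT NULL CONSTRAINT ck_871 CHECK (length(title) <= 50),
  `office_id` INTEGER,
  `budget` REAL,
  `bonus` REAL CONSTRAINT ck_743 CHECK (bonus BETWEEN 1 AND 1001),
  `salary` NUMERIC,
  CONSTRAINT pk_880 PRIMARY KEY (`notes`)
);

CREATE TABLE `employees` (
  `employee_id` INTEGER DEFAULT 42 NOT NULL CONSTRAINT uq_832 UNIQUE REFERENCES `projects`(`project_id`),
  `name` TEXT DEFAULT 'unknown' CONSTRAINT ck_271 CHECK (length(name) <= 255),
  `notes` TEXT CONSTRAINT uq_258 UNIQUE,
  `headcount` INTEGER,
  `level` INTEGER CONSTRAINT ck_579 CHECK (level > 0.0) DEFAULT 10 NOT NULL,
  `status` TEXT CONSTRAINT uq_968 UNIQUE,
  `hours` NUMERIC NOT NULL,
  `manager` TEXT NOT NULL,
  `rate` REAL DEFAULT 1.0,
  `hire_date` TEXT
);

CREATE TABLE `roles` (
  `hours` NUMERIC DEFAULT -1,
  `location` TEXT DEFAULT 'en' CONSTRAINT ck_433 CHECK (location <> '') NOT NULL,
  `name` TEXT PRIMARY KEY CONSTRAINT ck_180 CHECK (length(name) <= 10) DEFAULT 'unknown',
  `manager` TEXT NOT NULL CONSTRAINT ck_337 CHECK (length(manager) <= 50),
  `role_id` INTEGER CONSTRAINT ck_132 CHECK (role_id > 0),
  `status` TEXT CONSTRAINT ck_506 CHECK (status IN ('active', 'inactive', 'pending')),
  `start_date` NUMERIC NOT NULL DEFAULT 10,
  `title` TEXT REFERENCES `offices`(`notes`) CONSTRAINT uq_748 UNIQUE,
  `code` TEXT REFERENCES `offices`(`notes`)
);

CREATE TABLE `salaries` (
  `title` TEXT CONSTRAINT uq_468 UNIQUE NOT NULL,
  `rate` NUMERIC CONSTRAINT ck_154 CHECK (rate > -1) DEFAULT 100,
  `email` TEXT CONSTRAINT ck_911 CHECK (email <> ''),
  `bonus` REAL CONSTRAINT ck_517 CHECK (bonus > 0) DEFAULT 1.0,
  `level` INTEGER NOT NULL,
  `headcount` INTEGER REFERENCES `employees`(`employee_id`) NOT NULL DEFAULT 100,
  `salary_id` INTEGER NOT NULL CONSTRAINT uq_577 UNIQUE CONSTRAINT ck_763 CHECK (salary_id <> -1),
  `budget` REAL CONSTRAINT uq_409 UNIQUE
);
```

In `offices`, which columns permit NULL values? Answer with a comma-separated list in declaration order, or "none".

- email: DEFAULT only fills an omitted column; an explicit NULL is still allowed → nullable.
- status: UNIQUE does not imply NOT NULL → nullable.
- headcount: CHECK does not forbid NULL (a CHECK constraint passes when its expression is NULL) → nullable.
- end_date: CHECK does not forbid NULL (a CHECK constraint passes when its expression is NULL) → nullable.
- notes: part of the PRIMARY KEY, which implies NOT NULL → not nullable.
- score: DEFAULT only fills an omitted column; an explicit NULL is still allowed → nullable.
- title: declared NOT NULL → not nullable.
- office_id: no NOT NULL constraint applies → nullable.
- budget: no NOT NULL constraint applies → nullable.
- bonus: CHECK does not forbid NULL (a CHECK constraint passes when its expression is NULL) → nullable.
- salary: no NOT NULL constraint applies → nullable.

email, status, headcount, end_date, score, office_id, budget, bonus, salary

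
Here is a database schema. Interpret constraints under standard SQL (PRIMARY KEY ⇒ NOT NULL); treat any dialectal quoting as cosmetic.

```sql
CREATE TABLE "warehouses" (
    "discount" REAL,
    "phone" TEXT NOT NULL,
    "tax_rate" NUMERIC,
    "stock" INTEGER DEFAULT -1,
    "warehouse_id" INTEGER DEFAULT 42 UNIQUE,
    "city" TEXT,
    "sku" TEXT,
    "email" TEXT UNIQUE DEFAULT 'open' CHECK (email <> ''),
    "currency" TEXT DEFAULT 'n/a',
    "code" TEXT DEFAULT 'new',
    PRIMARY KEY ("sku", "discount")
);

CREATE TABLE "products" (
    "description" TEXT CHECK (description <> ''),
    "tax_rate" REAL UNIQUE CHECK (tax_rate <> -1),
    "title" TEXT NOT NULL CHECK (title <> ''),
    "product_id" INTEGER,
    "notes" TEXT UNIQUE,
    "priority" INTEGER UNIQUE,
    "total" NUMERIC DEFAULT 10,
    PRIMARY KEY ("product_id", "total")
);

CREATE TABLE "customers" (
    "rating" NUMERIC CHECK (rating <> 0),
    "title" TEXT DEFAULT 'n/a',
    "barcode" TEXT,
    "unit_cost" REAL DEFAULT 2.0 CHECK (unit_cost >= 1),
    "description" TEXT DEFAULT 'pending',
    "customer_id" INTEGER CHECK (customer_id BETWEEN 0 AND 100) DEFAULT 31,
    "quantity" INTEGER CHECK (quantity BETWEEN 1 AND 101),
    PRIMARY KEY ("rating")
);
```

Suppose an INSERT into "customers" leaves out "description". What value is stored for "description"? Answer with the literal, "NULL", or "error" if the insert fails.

'pending'

description has an explicit DEFAULT 'pending'.
When the column is omitted from an INSERT, that default is used.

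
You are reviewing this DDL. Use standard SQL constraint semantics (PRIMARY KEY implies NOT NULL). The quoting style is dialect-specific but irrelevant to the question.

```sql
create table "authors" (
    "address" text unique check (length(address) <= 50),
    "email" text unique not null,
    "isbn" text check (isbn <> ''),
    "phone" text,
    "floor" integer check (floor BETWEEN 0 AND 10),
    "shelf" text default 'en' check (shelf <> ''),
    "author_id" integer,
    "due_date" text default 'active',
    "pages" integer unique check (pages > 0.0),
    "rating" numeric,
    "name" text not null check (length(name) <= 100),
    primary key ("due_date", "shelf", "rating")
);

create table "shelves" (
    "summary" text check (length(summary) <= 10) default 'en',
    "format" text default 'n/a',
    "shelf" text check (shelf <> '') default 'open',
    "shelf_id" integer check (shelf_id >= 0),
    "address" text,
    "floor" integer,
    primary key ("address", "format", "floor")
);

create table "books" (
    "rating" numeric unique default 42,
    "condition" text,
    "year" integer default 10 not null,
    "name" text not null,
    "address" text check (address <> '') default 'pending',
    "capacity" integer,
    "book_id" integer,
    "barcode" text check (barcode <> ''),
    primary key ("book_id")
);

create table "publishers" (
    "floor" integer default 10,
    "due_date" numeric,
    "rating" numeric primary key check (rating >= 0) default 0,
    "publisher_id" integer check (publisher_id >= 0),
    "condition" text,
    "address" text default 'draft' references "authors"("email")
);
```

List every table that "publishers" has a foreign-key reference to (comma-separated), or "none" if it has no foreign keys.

- address REFERENCES authors(email).

authors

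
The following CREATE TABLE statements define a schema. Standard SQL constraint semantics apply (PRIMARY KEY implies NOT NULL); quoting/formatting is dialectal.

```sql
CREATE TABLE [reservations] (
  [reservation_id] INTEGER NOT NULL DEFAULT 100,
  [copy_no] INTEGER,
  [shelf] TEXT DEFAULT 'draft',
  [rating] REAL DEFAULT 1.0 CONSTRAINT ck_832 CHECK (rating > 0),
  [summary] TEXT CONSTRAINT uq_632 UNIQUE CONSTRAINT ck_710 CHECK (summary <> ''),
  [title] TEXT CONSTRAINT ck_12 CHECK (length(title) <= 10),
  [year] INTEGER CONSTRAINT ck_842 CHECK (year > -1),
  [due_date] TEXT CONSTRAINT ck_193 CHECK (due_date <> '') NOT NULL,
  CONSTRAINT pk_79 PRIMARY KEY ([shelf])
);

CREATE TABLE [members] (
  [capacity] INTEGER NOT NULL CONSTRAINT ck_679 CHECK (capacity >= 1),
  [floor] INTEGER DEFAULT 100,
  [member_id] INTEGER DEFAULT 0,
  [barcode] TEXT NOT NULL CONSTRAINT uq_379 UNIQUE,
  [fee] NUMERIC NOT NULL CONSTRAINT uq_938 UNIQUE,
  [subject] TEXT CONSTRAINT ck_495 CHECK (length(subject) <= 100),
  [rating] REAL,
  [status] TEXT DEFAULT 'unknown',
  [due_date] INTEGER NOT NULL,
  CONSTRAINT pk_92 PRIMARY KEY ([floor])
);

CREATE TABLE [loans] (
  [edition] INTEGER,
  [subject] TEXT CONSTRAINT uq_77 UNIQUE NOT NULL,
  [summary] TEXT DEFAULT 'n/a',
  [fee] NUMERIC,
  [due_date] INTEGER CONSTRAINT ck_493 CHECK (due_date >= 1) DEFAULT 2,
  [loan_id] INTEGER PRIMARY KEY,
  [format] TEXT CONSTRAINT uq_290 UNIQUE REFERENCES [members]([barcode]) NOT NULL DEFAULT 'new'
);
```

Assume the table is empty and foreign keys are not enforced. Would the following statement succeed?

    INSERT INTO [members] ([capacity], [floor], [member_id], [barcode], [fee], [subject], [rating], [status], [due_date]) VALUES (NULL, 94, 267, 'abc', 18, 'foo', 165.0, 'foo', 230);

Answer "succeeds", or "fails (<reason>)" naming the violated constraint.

fails (NOT NULL on capacity)

capacity is explicitly set to NULL, but capacity is declared NOT NULL.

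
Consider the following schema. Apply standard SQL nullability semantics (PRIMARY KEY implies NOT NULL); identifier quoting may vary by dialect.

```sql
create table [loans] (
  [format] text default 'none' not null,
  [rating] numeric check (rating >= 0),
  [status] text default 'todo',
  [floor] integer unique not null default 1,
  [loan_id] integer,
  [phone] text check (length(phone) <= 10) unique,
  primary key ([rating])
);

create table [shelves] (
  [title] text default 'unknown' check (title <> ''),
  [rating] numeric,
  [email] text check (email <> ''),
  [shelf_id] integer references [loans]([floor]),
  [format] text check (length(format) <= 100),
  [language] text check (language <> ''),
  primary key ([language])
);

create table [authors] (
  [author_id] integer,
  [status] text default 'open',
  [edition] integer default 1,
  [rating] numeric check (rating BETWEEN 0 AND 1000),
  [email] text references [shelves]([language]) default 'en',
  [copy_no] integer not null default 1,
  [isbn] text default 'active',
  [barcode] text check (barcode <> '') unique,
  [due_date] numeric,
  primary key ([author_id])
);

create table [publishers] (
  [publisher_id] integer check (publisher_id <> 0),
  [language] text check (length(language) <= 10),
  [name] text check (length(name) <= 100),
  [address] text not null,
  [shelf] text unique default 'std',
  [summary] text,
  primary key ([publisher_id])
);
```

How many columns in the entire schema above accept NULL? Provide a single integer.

loans: 3 nullable (status, loan_id, phone — PK (rating) and explicit NOT NULL columns excluded).
shelves: 5 nullable (title, rating, email, shelf_id, format — PK (language) and explicit NOT NULL columns excluded).
authors: 7 nullable (status, edition, rating, email, isbn, barcode, due_date — PK (author_id) and explicit NOT NULL columns excluded).
publishers: 4 nullable (language, name, shelf, summary — PK (publisher_id) and explicit NOT NULL columns excluded).
Total: 3 + 5 + 7 + 4 = 19.

19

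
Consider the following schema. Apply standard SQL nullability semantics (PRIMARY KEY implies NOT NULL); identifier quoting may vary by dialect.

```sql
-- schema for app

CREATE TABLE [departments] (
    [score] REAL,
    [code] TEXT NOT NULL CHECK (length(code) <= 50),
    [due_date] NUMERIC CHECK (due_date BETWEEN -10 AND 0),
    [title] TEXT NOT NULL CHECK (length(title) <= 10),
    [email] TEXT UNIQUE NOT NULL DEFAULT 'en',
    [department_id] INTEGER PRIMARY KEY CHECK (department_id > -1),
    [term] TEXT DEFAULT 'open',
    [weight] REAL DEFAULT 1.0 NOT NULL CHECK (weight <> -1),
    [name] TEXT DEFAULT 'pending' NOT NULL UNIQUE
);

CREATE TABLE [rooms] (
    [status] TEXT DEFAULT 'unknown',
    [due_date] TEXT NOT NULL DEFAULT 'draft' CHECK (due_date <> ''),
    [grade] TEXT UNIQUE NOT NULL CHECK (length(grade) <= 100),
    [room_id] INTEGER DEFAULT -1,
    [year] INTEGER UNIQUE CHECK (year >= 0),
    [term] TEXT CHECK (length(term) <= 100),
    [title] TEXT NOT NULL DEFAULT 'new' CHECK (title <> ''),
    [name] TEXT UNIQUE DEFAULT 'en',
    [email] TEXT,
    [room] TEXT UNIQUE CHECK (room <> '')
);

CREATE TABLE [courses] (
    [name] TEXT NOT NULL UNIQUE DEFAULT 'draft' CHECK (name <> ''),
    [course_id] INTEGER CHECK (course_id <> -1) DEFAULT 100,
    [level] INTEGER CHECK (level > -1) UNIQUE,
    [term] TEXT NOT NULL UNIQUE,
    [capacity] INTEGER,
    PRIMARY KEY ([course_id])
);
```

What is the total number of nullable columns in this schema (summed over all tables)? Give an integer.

departments: 3 nullable (score, due_date, term — PK (department_id) and explicit NOT NULL columns excluded).
rooms: 7 nullable (status, room_id, year, term, name, email, room — PK none and explicit NOT NULL columns excluded).
courses: 2 nullable (level, capacity — PK (course_id) and explicit NOT NULL columns excluded).
Total: 3 + 7 + 2 = 12.

12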